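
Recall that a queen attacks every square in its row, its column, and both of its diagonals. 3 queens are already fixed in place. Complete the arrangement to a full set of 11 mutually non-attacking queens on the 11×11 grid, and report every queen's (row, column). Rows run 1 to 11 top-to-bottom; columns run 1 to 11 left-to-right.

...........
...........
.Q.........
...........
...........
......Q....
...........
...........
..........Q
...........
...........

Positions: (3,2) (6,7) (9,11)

(1,5) (2,9) (3,2) (4,4) (5,10) (6,7) (7,3) (8,1) (9,11) (10,8) (11,6)

Row 1: attacked by (3,2)→{2,4}; (6,7)→{2,7}; (9,11)→{3,11}. Safe: 1, 5, 6, 8, 9, 10. Place at column 5.
Row 2: attacked by (1,5)→{4,5,6}; (3,2)→{1,2,3}; (6,7)→{3,7,11}; (9,11)→{4,11}. Safe: 8, 9, 10. Place at column 9.
Row 4: attacked by (1,5)→{2,5,8}; (2,9)→{7,9,11}; (3,2)→{1,2,3}; (6,7)→{5,7,9}; (9,11)→{6,11}. Safe: 4, 10. Place at column 4.
Row 5: attacked by (1,5)→{1,5,9}; (2,9)→{6,9}; (3,2)→{2,4}; (4,4)→{3,4,5}; (6,7)→{6,7,8}; (9,11)→{7,11}. Safe: 10. Place at column 10.
Row 7: attacked by (1,5)→{5,11}; (2,9)→{4,9}; (3,2)→{2,6}; (4,4)→{1,4,7}; (5,10)→{8,10}; (6,7)→{6,7,8}; (9,11)→{9,11}. Safe: 3. Place at column 3.
Row 8: attacked by (1,5)→{5}; (2,9)→{3,9}; (3,2)→{2,7}; (4,4)→{4,8}; (5,10)→{7,10}; (6,7)→{5,7,9}; (7,3)→{2,3,4}; (9,11)→{10,11}. Safe: 1, 6. Place at column 1.
Row 10: attacked by (1,5)→{5}; (2,9)→{1,9}; (3,2)→{2,9}; (4,4)→{4,10}; (5,10)→{5,10}; (6,7)→{3,7,11}; (7,3)→{3,6}; (8,1)→{1,3}; (9,11)→{10,11}. Safe: 8. Place at column 8.
Row 11: attacked by (1,5)→{5}; (2,9)→{9}; (3,2)→{2,10}; (4,4)→{4,11}; (5,10)→{4,10}; (6,7)→{2,7}; (7,3)→{3,7}; (8,1)→{1,4}; (9,11)→{9,11}; (10,8)→{7,8,9}. Safe: 6. Place at column 6.
Columns [5, 9, 2, 4, 10, 7, 3, 1, 11, 8, 6], r−c [-4, -7, 1, 0, -5, -1, 4, 7, -2, 2, 5], r+c [6, 11, 5, 8, 15, 13, 10, 9, 20, 18, 17] are all distinct, so no two queens attack.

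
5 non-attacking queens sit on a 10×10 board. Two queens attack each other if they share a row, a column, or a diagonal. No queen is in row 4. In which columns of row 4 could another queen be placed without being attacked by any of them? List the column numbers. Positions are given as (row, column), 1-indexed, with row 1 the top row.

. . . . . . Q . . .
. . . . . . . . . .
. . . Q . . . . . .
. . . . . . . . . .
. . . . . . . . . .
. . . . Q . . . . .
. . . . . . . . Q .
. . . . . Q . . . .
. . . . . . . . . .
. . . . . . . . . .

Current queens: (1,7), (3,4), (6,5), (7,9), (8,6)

columns 1, 8

(1,7) attacks row 4 at column 7 and diagonals 4, 10.
(3,4) attacks row 4 at column 4 and diagonals 3, 5.
(6,5) attacks row 4 at column 5 and diagonals 3, 7.
(7,9) attacks row 4 at column 9 and diagonals 6.
(8,6) attacks row 4 at column 6 and diagonals 2, 10.
Attacked columns: {2, 3, 4, 5, 6, 7, 9, 10}. Safe: {1, 8}.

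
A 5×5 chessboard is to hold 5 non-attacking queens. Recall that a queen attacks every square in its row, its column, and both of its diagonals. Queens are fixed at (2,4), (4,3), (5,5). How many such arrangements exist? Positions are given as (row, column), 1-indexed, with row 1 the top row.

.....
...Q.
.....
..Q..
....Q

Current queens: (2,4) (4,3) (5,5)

1

Branch on row 1: col 2 → 1.
Sum: 1 = 1.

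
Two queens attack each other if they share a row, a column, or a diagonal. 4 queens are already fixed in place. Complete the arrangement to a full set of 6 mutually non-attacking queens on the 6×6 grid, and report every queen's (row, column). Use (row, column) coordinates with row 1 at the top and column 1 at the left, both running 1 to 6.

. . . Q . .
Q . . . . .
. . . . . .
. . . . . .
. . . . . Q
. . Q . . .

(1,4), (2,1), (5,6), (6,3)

(1,4) (2,1) (3,5) (4,2) (5,6) (6,3)

Row 3: attacked by (1,4)→{2,4,6}; (2,1)→{1,2}; (5,6)→{4,6}; (6,3)→{3,6}. Safe: 5. Place at column 5.
Row 4: attacked by (1,4)→{1,4}; (2,1)→{1,3}; (3,5)→{4,5,6}; (5,6)→{5,6}; (6,3)→{1,3,5}. Safe: 2. Place at column 2.
Columns [4, 1, 5, 2, 6, 3], r−c [-3, 1, -2, 2, -1, 3], r+c [5, 3, 8, 6, 11, 9] are all distinct, so no two queens attack.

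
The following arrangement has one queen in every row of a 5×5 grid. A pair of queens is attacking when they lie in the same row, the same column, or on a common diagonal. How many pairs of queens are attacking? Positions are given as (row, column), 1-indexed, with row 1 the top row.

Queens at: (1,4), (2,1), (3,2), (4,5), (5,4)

6

Same column: (1,4)–(5,4) (column 4).
Same diagonal: (1,4)–(3,2) (|1−3| = |4−2| = 2); (2,1)–(3,2) (|2−3| = |1−2| = 1); (2,1)–(5,4) (|2−5| = |1−4| = 3); (3,2)–(5,4) (|3−5| = |2−4| = 2); (4,5)–(5,4) (|4−5| = |5−4| = 1).
Total attacking pairs: 6.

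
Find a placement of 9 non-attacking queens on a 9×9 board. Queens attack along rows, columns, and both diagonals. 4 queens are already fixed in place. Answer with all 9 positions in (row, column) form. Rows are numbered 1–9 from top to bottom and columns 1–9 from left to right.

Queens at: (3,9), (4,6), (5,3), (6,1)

Row 1: attacked by (3,9)→{7,9}; (4,6)→{3,6,9}; (5,3)→{3,7}; (6,1)→{1,6}. Safe: 2, 4, 5, 8. Place at column 8.
Row 2: attacked by (1,8)→{7,8,9}; (3,9)→{8,9}; (4,6)→{4,6,8}; (5,3)→{3,6}; (6,1)→{1,5}. Safe: 2. Place at column 2.
Row 7: attacked by (1,8)→{2,8}; (2,2)→{2,7}; (3,9)→{5,9}; (4,6)→{3,6,9}; (5,3)→{1,3,5}; (6,1)→{1,2}. Safe: 4. Place at column 4.
Row 8: attacked by (1,8)→{1,8}; (2,2)→{2,8}; (3,9)→{4,9}; (4,6)→{2,6}; (5,3)→{3,6}; (6,1)→{1,3}; (7,4)→{3,4,5}. Safe: 7. Place at column 7.
Row 9: attacked by (1,8)→{8}; (2,2)→{2,9}; (3,9)→{3,9}; (4,6)→{1,6}; (5,3)→{3,7}; (6,1)→{1,4}; (7,4)→{2,4,6}; (8,7)→{6,7,8}. Safe: 5. Place at column 5.
Columns [8, 2, 9, 6, 3, 1, 4, 7, 5], r−c [-7, 0, -6, -2, 2, 5, 3, 1, 4], r+c [9, 4, 12, 10, 8, 7, 11, 15, 14] are all distinct, so no two queens attack.

(1,8) (2,2) (3,9) (4,6) (5,3) (6,1) (7,4) (8,7) (9,5)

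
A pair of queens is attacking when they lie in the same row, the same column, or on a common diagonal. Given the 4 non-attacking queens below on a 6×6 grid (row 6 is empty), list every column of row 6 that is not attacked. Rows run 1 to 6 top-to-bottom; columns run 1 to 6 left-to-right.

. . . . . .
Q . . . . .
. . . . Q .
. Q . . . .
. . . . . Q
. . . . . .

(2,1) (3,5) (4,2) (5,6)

(2,1) attacks row 6 at column 1 and diagonals 5.
(3,5) attacks row 6 at column 5 and diagonals 2.
(4,2) attacks row 6 at column 2 and diagonals 4.
(5,6) attacks row 6 at column 6 and diagonals 5.
Attacked columns: {1, 2, 4, 5, 6}. Safe: {3}.

columns 3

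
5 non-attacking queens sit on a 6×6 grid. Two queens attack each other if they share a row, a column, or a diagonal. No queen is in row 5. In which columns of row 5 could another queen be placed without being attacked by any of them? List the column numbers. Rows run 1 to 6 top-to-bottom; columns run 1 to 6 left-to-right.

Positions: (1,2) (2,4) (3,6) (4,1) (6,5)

columns 3

(1,2) attacks row 5 at column 2 and diagonals 6.
(2,4) attacks row 5 at column 4 and diagonals 1.
(3,6) attacks row 5 at column 6 and diagonals 4.
(4,1) attacks row 5 at column 1 and diagonals 2.
(6,5) attacks row 5 at column 5 and diagonals 4, 6.
Attacked columns: {1, 2, 4, 5, 6}. Safe: {3}.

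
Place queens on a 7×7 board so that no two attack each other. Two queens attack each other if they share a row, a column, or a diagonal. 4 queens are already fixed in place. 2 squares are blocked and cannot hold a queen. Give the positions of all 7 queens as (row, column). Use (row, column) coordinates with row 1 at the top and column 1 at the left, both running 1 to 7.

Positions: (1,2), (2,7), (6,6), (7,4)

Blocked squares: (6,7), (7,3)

Row 3: attacked by (1,2)→{2,4}; (2,7)→{6,7}; (6,6)→{3,6}; (7,4)→{4}. Safe: 1, 5. Place at column 5.
Row 4: attacked by (1,2)→{2,5}; (2,7)→{5,7}; (3,5)→{4,5,6}; (6,6)→{4,6}; (7,4)→{1,4,7}. Safe: 3. Place at column 3.
Row 5: attacked by (1,2)→{2,6}; (2,7)→{4,7}; (3,5)→{3,5,7}; (4,3)→{2,3,4}; (6,6)→{5,6,7}; (7,4)→{2,4,6}. Safe: 1. Place at column 1.
Columns [2, 7, 5, 3, 1, 6, 4], r−c [-1, -5, -2, 1, 4, 0, 3], r+c [3, 9, 8, 7, 6, 12, 11] are all distinct, so no two queens attack.

(1,2) (2,7) (3,5) (4,3) (5,1) (6,6) (7,4)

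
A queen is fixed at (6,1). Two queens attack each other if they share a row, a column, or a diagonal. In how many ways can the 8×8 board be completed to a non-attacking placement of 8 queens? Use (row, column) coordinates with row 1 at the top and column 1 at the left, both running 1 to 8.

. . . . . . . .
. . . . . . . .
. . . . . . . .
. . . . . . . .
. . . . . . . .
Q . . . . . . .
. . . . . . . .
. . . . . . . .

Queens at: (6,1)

Branch on row 1: col 2 → 1; col 3 → 4; col 4 → 4; col 5 → 4; col 7 → 3; col 8 → 0.
Sum: 1 + 4 + 4 + 4 + 3 + 0 = 16.

16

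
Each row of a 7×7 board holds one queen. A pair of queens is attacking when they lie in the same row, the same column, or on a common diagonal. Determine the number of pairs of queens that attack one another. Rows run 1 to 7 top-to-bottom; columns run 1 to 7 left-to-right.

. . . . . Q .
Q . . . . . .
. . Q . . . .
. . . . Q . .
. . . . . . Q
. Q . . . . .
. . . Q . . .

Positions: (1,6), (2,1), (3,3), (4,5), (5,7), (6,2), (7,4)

All columns are distinct and no two queens satisfy |Δrow| = |Δcol|, so no pair attacks.

0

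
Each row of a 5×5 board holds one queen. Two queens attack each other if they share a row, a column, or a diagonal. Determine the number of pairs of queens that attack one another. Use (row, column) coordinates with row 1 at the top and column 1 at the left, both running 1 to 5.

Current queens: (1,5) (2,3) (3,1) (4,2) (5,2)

3

Same column: (4,2)–(5,2) (column 2).
Same diagonal: (1,5)–(4,2) (|1−4| = |5−2| = 3); (3,1)–(4,2) (|3−4| = |1−2| = 1).
Total attacking pairs: 3.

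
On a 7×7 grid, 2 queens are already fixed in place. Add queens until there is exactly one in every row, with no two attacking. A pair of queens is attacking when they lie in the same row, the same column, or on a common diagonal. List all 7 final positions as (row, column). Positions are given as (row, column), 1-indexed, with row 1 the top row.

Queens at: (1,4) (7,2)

(1,4) (2,6) (3,1) (4,3) (5,5) (6,7) (7,2)

Row 2: attacked by (1,4)→{3,4,5}; (7,2)→{2,7}. Safe: 1, 6. Place at column 6.
Row 3: attacked by (1,4)→{2,4,6}; (2,6)→{5,6,7}; (7,2)→{2,6}. Safe: 1, 3. Place at column 1.
Row 4: attacked by (1,4)→{1,4,7}; (2,6)→{4,6}; (3,1)→{1,2}; (7,2)→{2,5}. Safe: 3. Place at column 3.
Row 5: attacked by (1,4)→{4}; (2,6)→{3,6}; (3,1)→{1,3}; (4,3)→{2,3,4}; (7,2)→{2,4}. Safe: 5, 7. Place at column 5.
Row 6: attacked by (1,4)→{4}; (2,6)→{2,6}; (3,1)→{1,4}; (4,3)→{1,3,5}; (5,5)→{4,5,6}; (7,2)→{1,2,3}. Safe: 7. Place at column 7.
Columns [4, 6, 1, 3, 5, 7, 2], r−c [-3, -4, 2, 1, 0, -1, 5], r+c [5, 8, 4, 7, 10, 13, 9] are all distinct, so no two queens attack.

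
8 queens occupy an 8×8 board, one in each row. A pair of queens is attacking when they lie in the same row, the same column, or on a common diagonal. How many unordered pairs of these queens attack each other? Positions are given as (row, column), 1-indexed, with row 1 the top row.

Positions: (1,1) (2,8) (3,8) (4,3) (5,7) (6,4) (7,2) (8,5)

Same column: (2,8)–(3,8) (column 8).
Same diagonal: (2,8)–(6,4) (|2−6| = |8−4| = 4).
Total attacking pairs: 2.

2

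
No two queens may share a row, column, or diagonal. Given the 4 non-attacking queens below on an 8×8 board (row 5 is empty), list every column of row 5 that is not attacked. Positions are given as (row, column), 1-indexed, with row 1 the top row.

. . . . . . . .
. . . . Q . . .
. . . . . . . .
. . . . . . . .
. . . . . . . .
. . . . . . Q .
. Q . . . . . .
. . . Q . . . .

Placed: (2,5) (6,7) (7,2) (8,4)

columns 3

(2,5) attacks row 5 at column 5 and diagonals 2, 8.
(6,7) attacks row 5 at column 7 and diagonals 6, 8.
(7,2) attacks row 5 at column 2 and diagonals 4.
(8,4) attacks row 5 at column 4 and diagonals 1, 7.
Attacked columns: {1, 2, 4, 5, 6, 7, 8}. Safe: {3}.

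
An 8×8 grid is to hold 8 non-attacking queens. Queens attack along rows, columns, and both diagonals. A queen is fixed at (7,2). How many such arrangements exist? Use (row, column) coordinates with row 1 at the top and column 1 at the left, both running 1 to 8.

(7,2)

Branch on row 1: col 1 → 2; col 3 → 3; col 4 → 1; col 5 → 2; col 6 → 5; col 7 → 3.
Sum: 2 + 3 + 1 + 2 + 5 + 3 = 16.

16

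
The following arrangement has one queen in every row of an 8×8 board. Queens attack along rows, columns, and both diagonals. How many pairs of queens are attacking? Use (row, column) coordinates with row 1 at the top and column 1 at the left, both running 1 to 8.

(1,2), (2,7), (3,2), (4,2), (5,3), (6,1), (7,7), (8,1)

Same column: (1,2)–(3,2) (column 2); (1,2)–(4,2) (column 2); (2,7)–(7,7) (column 7); (3,2)–(4,2) (column 2); (6,1)–(8,1) (column 1).
Same diagonal: (2,7)–(8,1) (|2−8| = |7−1| = 6); (4,2)–(5,3) (|4−5| = |2−3| = 1).
Total attacking pairs: 7.

7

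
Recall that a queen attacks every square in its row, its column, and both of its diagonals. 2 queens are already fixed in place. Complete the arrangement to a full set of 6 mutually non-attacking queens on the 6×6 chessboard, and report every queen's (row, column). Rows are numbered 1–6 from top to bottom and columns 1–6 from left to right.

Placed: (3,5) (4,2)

Row 1: attacked by (3,5)→{3,5}; (4,2)→{2,5}. Safe: 1, 4, 6. Place at column 4.
Row 2: attacked by (1,4)→{3,4,5}; (3,5)→{4,5,6}; (4,2)→{2,4}. Safe: 1. Place at column 1.
Row 5: attacked by (1,4)→{4}; (2,1)→{1,4}; (3,5)→{3,5}; (4,2)→{1,2,3}. Safe: 6. Place at column 6.
Row 6: attacked by (1,4)→{4}; (2,1)→{1,5}; (3,5)→{2,5}; (4,2)→{2,4}; (5,6)→{5,6}. Safe: 3. Place at column 3.
Columns [4, 1, 5, 2, 6, 3], r−c [-3, 1, -2, 2, -1, 3], r+c [5, 3, 8, 6, 11, 9] are all distinct, so no two queens attack.

(1,4) (2,1) (3,5) (4,2) (5,6) (6,3)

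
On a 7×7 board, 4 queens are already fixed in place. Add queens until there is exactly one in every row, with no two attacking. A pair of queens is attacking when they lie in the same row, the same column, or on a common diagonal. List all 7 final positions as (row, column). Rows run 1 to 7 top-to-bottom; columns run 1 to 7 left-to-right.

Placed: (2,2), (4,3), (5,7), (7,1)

(1,5) (2,2) (3,6) (4,3) (5,7) (6,4) (7,1)

Row 1: attacked by (2,2)→{1,2,3}; (4,3)→{3,6}; (5,7)→{3,7}; (7,1)→{1,7}. Safe: 4, 5. Place at column 5.
Row 3: attacked by (1,5)→{3,5,7}; (2,2)→{1,2,3}; (4,3)→{2,3,4}; (5,7)→{5,7}; (7,1)→{1,5}. Safe: 6. Place at column 6.
Row 6: attacked by (1,5)→{5}; (2,2)→{2,6}; (3,6)→{3,6}; (4,3)→{1,3,5}; (5,7)→{6,7}; (7,1)→{1,2}. Safe: 4. Place at column 4.
Columns [5, 2, 6, 3, 7, 4, 1], r−c [-4, 0, -3, 1, -2, 2, 6], r+c [6, 4, 9, 7, 12, 10, 8] are all distinct, so no two queens attack.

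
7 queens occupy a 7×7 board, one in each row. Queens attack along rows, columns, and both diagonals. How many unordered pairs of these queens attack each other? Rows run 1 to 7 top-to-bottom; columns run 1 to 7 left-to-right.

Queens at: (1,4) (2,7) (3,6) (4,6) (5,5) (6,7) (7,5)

6

Same column: (2,7)–(6,7) (column 7); (3,6)–(4,6) (column 6); (5,5)–(7,5) (column 5).
Same diagonal: (1,4)–(3,6) (|1−3| = |4−6| = 2); (2,7)–(3,6) (|2−3| = |7−6| = 1); (4,6)–(5,5) (|4−5| = |6−5| = 1).
Total attacking pairs: 6.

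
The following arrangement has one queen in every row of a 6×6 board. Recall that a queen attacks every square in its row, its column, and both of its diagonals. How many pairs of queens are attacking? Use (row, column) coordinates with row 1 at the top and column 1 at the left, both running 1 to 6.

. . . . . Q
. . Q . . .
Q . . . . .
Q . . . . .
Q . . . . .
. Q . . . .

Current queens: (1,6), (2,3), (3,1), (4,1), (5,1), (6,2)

Same column: (3,1)–(4,1) (column 1); (3,1)–(5,1) (column 1); (4,1)–(5,1) (column 1).
Same diagonal: (2,3)–(4,1) (|2−4| = |3−1| = 2); (5,1)–(6,2) (|5−6| = |1−2| = 1).
Total attacking pairs: 5.

5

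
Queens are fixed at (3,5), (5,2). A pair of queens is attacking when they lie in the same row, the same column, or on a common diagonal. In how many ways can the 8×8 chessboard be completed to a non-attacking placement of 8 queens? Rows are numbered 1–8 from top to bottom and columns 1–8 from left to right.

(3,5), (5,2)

2

Branch on row 1: col 1 → 1; col 4 → 1; col 8 → 0.
Sum: 1 + 1 + 0 = 2.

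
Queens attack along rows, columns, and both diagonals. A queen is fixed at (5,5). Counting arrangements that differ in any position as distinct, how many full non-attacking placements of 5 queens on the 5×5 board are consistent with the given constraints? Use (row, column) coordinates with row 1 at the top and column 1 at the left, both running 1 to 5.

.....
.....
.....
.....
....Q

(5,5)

Branch on row 1: col 2 → 1; col 3 → 1; col 4 → 0.
Sum: 1 + 1 + 0 = 2.

2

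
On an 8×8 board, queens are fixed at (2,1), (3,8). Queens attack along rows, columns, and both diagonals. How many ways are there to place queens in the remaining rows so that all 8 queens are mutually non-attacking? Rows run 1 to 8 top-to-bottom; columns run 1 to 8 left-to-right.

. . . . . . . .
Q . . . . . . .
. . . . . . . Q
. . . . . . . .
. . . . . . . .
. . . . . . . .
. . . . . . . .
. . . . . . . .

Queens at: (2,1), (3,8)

Branch on row 1: col 3 → 0; col 4 → 0; col 5 → 2; col 7 → 0.
Sum: 0 + 0 + 2 + 0 = 2.

2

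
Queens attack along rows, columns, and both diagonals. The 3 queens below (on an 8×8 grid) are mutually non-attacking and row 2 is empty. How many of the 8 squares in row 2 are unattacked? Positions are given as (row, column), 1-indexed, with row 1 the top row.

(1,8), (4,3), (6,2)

1

(1,8) attacks row 2 at column 8 and diagonals 7.
(4,3) attacks row 2 at column 3 and diagonals 1, 5.
(6,2) attacks row 2 at column 2 and diagonals 6.
Attacked columns: {1, 2, 3, 5, 6, 7, 8}. Safe: {4}.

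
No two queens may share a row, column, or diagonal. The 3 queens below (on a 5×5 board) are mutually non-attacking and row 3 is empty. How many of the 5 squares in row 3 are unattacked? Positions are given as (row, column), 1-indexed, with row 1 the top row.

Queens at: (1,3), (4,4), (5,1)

1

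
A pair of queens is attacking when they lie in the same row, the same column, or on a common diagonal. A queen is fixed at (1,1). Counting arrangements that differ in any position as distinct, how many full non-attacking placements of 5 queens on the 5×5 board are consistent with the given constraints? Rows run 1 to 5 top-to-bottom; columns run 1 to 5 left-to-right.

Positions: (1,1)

Branch on row 2: col 3 → 1; col 4 → 1; col 5 → 0.
Sum: 1 + 1 + 0 = 2.

2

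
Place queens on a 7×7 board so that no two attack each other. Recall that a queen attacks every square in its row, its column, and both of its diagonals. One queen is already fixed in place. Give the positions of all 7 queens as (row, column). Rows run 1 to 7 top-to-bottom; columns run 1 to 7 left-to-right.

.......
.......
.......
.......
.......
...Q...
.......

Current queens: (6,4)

(1,2) (2,5) (3,3) (4,1) (5,7) (6,4) (7,6)

Row 1: attacked by (6,4)→{4}. Safe: 1, 2, 3, 5, 6, 7. Place at column 2.
Row 2: attacked by (1,2)→{1,2,3}; (6,4)→{4}. Safe: 5, 6, 7. Place at column 5.
Row 3: attacked by (1,2)→{2,4}; (2,5)→{4,5,6}; (6,4)→{1,4,7}. Safe: 3. Place at column 3.
Row 4: attacked by (1,2)→{2,5}; (2,5)→{3,5,7}; (3,3)→{2,3,4}; (6,4)→{2,4,6}. Safe: 1. Place at column 1.
Row 5: attacked by (1,2)→{2,6}; (2,5)→{2,5}; (3,3)→{1,3,5}; (4,1)→{1,2}; (6,4)→{3,4,5}. Safe: 7. Place at column 7.
Row 7: attacked by (1,2)→{2}; (2,5)→{5}; (3,3)→{3,7}; (4,1)→{1,4}; (5,7)→{5,7}; (6,4)→{3,4,5}. Safe: 6. Place at column 6.
Columns [2, 5, 3, 1, 7, 4, 6], r−c [-1, -3, 0, 3, -2, 2, 1], r+c [3, 7, 6, 5, 12, 10, 13] are all distinct, so no two queens attack.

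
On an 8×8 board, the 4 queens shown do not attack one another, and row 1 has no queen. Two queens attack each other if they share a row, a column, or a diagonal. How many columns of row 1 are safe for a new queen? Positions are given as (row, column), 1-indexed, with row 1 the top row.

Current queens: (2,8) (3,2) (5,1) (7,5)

2

(2,8) attacks row 1 at column 8 and diagonals 7.
(3,2) attacks row 1 at column 2 and diagonals 4.
(5,1) attacks row 1 at column 1 and diagonals 5.
(7,5) attacks row 1 at column 5.
Attacked columns: {1, 2, 4, 5, 7, 8}. Safe: {3, 6}.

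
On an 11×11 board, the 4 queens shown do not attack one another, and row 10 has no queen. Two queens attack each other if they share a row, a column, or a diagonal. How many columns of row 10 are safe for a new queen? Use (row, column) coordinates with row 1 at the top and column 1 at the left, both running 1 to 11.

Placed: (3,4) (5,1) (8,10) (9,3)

3

(3,4) attacks row 10 at column 4 and diagonals 11.
(5,1) attacks row 10 at column 1 and diagonals 6.
(8,10) attacks row 10 at column 10 and diagonals 8.
(9,3) attacks row 10 at column 3 and diagonals 2, 4.
Attacked columns: {1, 2, 3, 4, 6, 8, 10, 11}. Safe: {5, 7, 9}.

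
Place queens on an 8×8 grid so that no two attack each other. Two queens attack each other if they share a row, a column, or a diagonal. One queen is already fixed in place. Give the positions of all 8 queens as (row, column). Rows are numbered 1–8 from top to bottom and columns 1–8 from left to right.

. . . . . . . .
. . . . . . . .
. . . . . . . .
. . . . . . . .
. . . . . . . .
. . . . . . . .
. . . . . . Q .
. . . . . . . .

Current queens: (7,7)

Row 1: attacked by (7,7)→{1,7}. Safe: 2, 3, 4, 5, 6, 8. Place at column 3.
Row 2: attacked by (1,3)→{2,3,4}; (7,7)→{2,7}. Safe: 1, 5, 6, 8. Place at column 6.
Row 3: attacked by (1,3)→{1,3,5}; (2,6)→{5,6,7}; (7,7)→{3,7}. Safe: 2, 4, 8. Place at column 4.
Row 4: attacked by (1,3)→{3,6}; (2,6)→{4,6,8}; (3,4)→{3,4,5}; (7,7)→{4,7}. Safe: 1, 2. Place at column 2.
Row 5: attacked by (1,3)→{3,7}; (2,6)→{3,6}; (3,4)→{2,4,6}; (4,2)→{1,2,3}; (7,7)→{5,7}. Safe: 8. Place at column 8.
Row 6: attacked by (1,3)→{3,8}; (2,6)→{2,6}; (3,4)→{1,4,7}; (4,2)→{2,4}; (5,8)→{7,8}; (7,7)→{6,7,8}. Safe: 5. Place at column 5.
Row 8: attacked by (1,3)→{3}; (2,6)→{6}; (3,4)→{4}; (4,2)→{2,6}; (5,8)→{5,8}; (6,5)→{3,5,7}; (7,7)→{6,7,8}. Safe: 1. Place at column 1.
Columns [3, 6, 4, 2, 8, 5, 7, 1], r−c [-2, -4, -1, 2, -3, 1, 0, 7], r+c [4, 8, 7, 6, 13, 11, 14, 9] are all distinct, so no two queens attack.

(1,3) (2,6) (3,4) (4,2) (5,8) (6,5) (7,7) (8,1)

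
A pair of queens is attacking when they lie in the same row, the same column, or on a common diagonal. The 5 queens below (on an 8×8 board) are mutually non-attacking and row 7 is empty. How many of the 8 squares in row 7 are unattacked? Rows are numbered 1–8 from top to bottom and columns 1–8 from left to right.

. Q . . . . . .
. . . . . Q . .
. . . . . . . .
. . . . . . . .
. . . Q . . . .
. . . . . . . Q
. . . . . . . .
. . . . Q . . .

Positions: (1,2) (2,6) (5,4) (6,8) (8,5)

1

(1,2) attacks row 7 at column 2 and diagonals 8.
(2,6) attacks row 7 at column 6 and diagonals 1.
(5,4) attacks row 7 at column 4 and diagonals 2, 6.
(6,8) attacks row 7 at column 8 and diagonals 7.
(8,5) attacks row 7 at column 5 and diagonals 4, 6.
Attacked columns: {1, 2, 4, 5, 6, 7, 8}. Safe: {3}.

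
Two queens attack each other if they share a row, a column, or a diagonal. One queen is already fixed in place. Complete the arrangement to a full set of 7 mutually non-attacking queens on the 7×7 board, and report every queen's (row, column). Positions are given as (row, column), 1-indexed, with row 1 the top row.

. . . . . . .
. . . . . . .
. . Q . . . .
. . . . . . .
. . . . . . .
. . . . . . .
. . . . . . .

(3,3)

(1,2) (2,6) (3,3) (4,7) (5,4) (6,1) (7,5)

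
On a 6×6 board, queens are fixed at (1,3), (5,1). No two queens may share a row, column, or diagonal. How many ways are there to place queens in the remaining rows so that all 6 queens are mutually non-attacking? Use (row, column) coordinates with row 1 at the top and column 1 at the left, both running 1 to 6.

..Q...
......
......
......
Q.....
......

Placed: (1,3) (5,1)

Branch on row 2: col 5 → 0; col 6 → 1.
Sum: 0 + 1 = 1.

1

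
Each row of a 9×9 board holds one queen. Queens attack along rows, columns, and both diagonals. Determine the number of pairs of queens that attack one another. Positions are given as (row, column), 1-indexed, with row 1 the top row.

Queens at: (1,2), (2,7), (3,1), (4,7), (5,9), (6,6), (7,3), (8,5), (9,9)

3

Same column: (2,7)–(4,7) (column 7); (5,9)–(9,9) (column 9).
Same diagonal: (6,6)–(9,9) (|6−9| = |6−9| = 3).
Total attacking pairs: 3.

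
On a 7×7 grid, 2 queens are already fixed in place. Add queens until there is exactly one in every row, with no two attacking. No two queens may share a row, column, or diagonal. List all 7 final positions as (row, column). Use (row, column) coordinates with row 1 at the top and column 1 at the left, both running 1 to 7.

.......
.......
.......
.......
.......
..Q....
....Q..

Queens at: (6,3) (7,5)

(1,7) (2,2) (3,4) (4,6) (5,1) (6,3) (7,5)

Row 1: attacked by (6,3)→{3}; (7,5)→{5}. Safe: 1, 2, 4, 6, 7. Place at column 7.
Row 2: attacked by (1,7)→{6,7}; (6,3)→{3,7}; (7,5)→{5}. Safe: 1, 2, 4. Place at column 2.
Row 3: attacked by (1,7)→{5,7}; (2,2)→{1,2,3}; (6,3)→{3,6}; (7,5)→{1,5}. Safe: 4. Place at column 4.
Row 4: attacked by (1,7)→{4,7}; (2,2)→{2,4}; (3,4)→{3,4,5}; (6,3)→{1,3,5}; (7,5)→{2,5}. Safe: 6. Place at column 6.
Row 5: attacked by (1,7)→{3,7}; (2,2)→{2,5}; (3,4)→{2,4,6}; (4,6)→{5,6,7}; (6,3)→{2,3,4}; (7,5)→{3,5,7}. Safe: 1. Place at column 1.
Columns [7, 2, 4, 6, 1, 3, 5], r−c [-6, 0, -1, -2, 4, 3, 2], r+c [8, 4, 7, 10, 6, 9, 12] are all distinct, so no two queens attack.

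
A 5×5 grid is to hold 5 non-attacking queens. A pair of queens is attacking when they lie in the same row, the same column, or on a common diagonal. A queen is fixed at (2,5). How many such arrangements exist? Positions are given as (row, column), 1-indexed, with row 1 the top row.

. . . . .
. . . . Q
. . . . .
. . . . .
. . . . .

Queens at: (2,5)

Branch on row 1: col 1 → 0; col 2 → 1; col 3 → 1.
Sum: 0 + 1 + 1 = 2.

2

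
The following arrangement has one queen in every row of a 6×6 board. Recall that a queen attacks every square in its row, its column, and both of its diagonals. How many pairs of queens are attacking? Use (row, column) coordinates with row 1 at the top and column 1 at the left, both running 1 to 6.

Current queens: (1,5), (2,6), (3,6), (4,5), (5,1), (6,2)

Same column: (1,5)–(4,5) (column 5); (2,6)–(3,6) (column 6).
Same diagonal: (1,5)–(2,6) (|1−2| = |5−6| = 1); (1,5)–(5,1) (|1−5| = |5−1| = 4); (2,6)–(6,2) (|2−6| = |6−2| = 4); (3,6)–(4,5) (|3−4| = |6−5| = 1); (5,1)–(6,2) (|5−6| = |1−2| = 1).
Total attacking pairs: 7.

7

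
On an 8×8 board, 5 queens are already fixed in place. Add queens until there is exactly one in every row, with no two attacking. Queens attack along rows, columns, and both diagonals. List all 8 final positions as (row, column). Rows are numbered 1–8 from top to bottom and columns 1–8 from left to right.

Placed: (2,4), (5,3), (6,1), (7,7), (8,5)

Row 1: attacked by (2,4)→{3,4,5}; (5,3)→{3,7}; (6,1)→{1,6}; (7,7)→{1,7}; (8,5)→{5}. Safe: 2, 8. Place at column 2.
Row 3: attacked by (1,2)→{2,4}; (2,4)→{3,4,5}; (5,3)→{1,3,5}; (6,1)→{1,4}; (7,7)→{3,7}; (8,5)→{5}. Safe: 6, 8. Place at column 6.
Row 4: attacked by (1,2)→{2,5}; (2,4)→{2,4,6}; (3,6)→{5,6,7}; (5,3)→{2,3,4}; (6,1)→{1,3}; (7,7)→{4,7}; (8,5)→{1,5}. Safe: 8. Place at column 8.
Columns [2, 4, 6, 8, 3, 1, 7, 5], r−c [-1, -2, -3, -4, 2, 5, 0, 3], r+c [3, 6, 9, 12, 8, 7, 14, 13] are all distinct, so no two queens attack.

(1,2) (2,4) (3,6) (4,8) (5,3) (6,1) (7,7) (8,5)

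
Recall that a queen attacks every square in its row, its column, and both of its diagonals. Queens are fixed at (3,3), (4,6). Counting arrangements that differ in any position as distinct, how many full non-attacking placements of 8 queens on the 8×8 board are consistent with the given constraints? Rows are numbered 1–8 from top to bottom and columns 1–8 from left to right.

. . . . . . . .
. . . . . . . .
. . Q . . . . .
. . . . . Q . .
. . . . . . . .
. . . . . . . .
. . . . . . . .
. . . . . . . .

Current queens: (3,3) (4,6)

Branch on row 1: col 2 → 1; col 4 → 0; col 7 → 0; col 8 → 0.
Sum: 1 + 0 + 0 + 0 = 1.

1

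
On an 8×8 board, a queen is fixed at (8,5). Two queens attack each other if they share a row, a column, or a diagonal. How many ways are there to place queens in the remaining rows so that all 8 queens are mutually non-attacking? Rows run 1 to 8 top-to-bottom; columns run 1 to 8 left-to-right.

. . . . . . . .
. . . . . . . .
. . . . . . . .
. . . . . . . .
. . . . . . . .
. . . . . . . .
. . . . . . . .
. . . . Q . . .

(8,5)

Branch on row 1: col 1 → 1; col 2 → 3; col 3 → 4; col 4 → 3; col 6 → 3; col 7 → 3; col 8 → 1.
Sum: 1 + 3 + 4 + 3 + 3 + 3 + 1 = 18.

18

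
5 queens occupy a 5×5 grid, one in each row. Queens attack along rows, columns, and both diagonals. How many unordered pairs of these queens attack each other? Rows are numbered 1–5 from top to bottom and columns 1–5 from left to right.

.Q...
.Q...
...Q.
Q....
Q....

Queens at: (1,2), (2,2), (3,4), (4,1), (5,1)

3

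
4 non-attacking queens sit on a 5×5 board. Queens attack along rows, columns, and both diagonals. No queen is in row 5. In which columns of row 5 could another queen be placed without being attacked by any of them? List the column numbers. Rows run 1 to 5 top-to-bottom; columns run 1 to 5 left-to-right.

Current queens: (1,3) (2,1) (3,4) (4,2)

columns 5

(1,3) attacks row 5 at column 3.
(2,1) attacks row 5 at column 1 and diagonals 4.
(3,4) attacks row 5 at column 4 and diagonals 2.
(4,2) attacks row 5 at column 2 and diagonals 1, 3.
Attacked columns: {1, 2, 3, 4}. Safe: {5}.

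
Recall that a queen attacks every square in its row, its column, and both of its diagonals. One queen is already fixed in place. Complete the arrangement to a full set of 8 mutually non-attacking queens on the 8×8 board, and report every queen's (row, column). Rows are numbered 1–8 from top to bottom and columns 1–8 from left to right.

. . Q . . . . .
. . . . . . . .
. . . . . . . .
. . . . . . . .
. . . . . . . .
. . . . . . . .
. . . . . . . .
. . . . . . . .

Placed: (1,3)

(1,3) (2,1) (3,7) (4,5) (5,8) (6,2) (7,4) (8,6)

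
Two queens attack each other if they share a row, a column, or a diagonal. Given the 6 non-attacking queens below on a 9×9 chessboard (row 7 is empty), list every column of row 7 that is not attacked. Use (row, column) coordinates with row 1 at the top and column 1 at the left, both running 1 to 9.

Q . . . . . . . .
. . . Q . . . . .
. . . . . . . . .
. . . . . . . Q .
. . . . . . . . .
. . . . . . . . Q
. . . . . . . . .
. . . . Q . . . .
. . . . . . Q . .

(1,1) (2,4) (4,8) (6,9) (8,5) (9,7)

(1,1) attacks row 7 at column 1 and diagonals 7.
(2,4) attacks row 7 at column 4 and diagonals 9.
(4,8) attacks row 7 at column 8 and diagonals 5.
(6,9) attacks row 7 at column 9 and diagonals 8.
(8,5) attacks row 7 at column 5 and diagonals 4, 6.
(9,7) attacks row 7 at column 7 and diagonals 5, 9.
Attacked columns: {1, 4, 5, 6, 7, 8, 9}. Safe: {2, 3}.

columns 2, 3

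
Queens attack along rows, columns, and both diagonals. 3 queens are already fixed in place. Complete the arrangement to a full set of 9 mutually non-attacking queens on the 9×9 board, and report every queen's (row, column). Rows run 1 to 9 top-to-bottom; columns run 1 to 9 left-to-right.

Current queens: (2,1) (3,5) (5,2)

(1,8) (2,1) (3,5) (4,7) (5,2) (6,6) (7,3) (8,9) (9,4)

Row 1: attacked by (2,1)→{1,2}; (3,5)→{3,5,7}; (5,2)→{2,6}. Safe: 4, 8, 9. Place at column 8.
Row 4: attacked by (1,8)→{5,8}; (2,1)→{1,3}; (3,5)→{4,5,6}; (5,2)→{1,2,3}. Safe: 7, 9. Place at column 7.
Row 6: attacked by (1,8)→{3,8}; (2,1)→{1,5}; (3,5)→{2,5,8}; (4,7)→{5,7,9}; (5,2)→{1,2,3}. Safe: 4, 6. Place at column 6.
Row 7: attacked by (1,8)→{2,8}; (2,1)→{1,6}; (3,5)→{1,5,9}; (4,7)→{4,7}; (5,2)→{2,4}; (6,6)→{5,6,7}. Safe: 3. Place at column 3.
Row 8: attacked by (1,8)→{1,8}; (2,1)→{1,7}; (3,5)→{5}; (4,7)→{3,7}; (5,2)→{2,5}; (6,6)→{4,6,8}; (7,3)→{2,3,4}. Safe: 9. Place at column 9.
Row 9: attacked by (1,8)→{8}; (2,1)→{1,8}; (3,5)→{5}; (4,7)→{2,7}; (5,2)→{2,6}; (6,6)→{3,6,9}; (7,3)→{1,3,5}; (8,9)→{8,9}. Safe: 4. Place at column 4.
Columns [8, 1, 5, 7, 2, 6, 3, 9, 4], r−c [-7, 1, -2, -3, 3, 0, 4, -1, 5], r+c [9, 3, 8, 11, 7, 12, 10, 17, 13] are all distinct, so no two queens attack.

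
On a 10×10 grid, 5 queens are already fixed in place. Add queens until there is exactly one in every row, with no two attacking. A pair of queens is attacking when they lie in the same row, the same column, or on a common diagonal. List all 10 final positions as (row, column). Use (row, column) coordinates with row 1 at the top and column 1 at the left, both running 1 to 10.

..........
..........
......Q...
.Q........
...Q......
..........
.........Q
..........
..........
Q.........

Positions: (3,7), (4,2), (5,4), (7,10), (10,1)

(1,6) (2,3) (3,7) (4,2) (5,4) (6,8) (7,10) (8,5) (9,9) (10,1)

Row 1: attacked by (3,7)→{5,7,9}; (4,2)→{2,5}; (5,4)→{4,8}; (7,10)→{4,10}; (10,1)→{1,10}. Safe: 3, 6. Place at column 6.
Row 2: attacked by (1,6)→{5,6,7}; (3,7)→{6,7,8}; (4,2)→{2,4}; (5,4)→{1,4,7}; (7,10)→{5,10}; (10,1)→{1,9}. Safe: 3. Place at column 3.
Row 6: attacked by (1,6)→{1,6}; (2,3)→{3,7}; (3,7)→{4,7,10}; (4,2)→{2,4}; (5,4)→{3,4,5}; (7,10)→{9,10}; (10,1)→{1,5}. Safe: 8. Place at column 8.
Row 8: attacked by (1,6)→{6}; (2,3)→{3,9}; (3,7)→{2,7}; (4,2)→{2,6}; (5,4)→{1,4,7}; (6,8)→{6,8,10}; (7,10)→{9,10}; (10,1)→{1,3}. Safe: 5. Place at column 5.
Row 9: attacked by (1,6)→{6}; (2,3)→{3,10}; (3,7)→{1,7}; (4,2)→{2,7}; (5,4)→{4,8}; (6,8)→{5,8}; (7,10)→{8,10}; (8,5)→{4,5,6}; (10,1)→{1,2}. Safe: 9. Place at column 9.
Columns [6, 3, 7, 2, 4, 8, 10, 5, 9, 1], r−c [-5, -1, -4, 2, 1, -2, -3, 3, 0, 9], r+c [7, 5, 10, 6, 9, 14, 17, 13, 18, 11] are all distinct, so no two queens attack.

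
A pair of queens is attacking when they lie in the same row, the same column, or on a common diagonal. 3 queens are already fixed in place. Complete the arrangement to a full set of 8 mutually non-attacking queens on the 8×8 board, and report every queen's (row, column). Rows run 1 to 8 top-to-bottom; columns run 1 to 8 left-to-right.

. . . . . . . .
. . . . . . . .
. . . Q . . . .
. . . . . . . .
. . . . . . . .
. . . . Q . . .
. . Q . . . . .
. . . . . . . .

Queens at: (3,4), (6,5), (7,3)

(1,8) (2,2) (3,4) (4,1) (5,7) (6,5) (7,3) (8,6)

Row 1: attacked by (3,4)→{2,4,6}; (6,5)→{5}; (7,3)→{3}. Safe: 1, 7, 8. Place at column 8.
Row 2: attacked by (1,8)→{7,8}; (3,4)→{3,4,5}; (6,5)→{1,5}; (7,3)→{3,8}. Safe: 2, 6. Place at column 2.
Row 4: attacked by (1,8)→{5,8}; (2,2)→{2,4}; (3,4)→{3,4,5}; (6,5)→{3,5,7}; (7,3)→{3,6}. Safe: 1. Place at column 1.
Row 5: attacked by (1,8)→{4,8}; (2,2)→{2,5}; (3,4)→{2,4,6}; (4,1)→{1,2}; (6,5)→{4,5,6}; (7,3)→{1,3,5}. Safe: 7. Place at column 7.
Row 8: attacked by (1,8)→{1,8}; (2,2)→{2,8}; (3,4)→{4}; (4,1)→{1,5}; (5,7)→{4,7}; (6,5)→{3,5,7}; (7,3)→{2,3,4}. Safe: 6. Place at column 6.
Columns [8, 2, 4, 1, 7, 5, 3, 6], r−c [-7, 0, -1, 3, -2, 1, 4, 2], r+c [9, 4, 7, 5, 12, 11, 10, 14] are all distinct, so no two queens attack.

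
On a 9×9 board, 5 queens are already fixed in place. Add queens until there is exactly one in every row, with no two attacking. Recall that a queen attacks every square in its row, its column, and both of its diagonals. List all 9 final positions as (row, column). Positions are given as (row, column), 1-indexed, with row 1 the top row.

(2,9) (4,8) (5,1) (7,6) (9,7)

Row 1: attacked by (2,9)→{8,9}; (4,8)→{5,8}; (5,1)→{1,5}; (7,6)→{6}; (9,7)→{7}. Safe: 2, 3, 4. Place at column 4.
Row 3: attacked by (1,4)→{2,4,6}; (2,9)→{8,9}; (4,8)→{7,8,9}; (5,1)→{1,3}; (7,6)→{2,6}; (9,7)→{1,7}. Safe: 5. Place at column 5.
Row 6: attacked by (1,4)→{4,9}; (2,9)→{5,9}; (3,5)→{2,5,8}; (4,8)→{6,8}; (5,1)→{1,2}; (7,6)→{5,6,7}; (9,7)→{4,7}. Safe: 3. Place at column 3.
Row 8: attacked by (1,4)→{4}; (2,9)→{3,9}; (3,5)→{5}; (4,8)→{4,8}; (5,1)→{1,4}; (6,3)→{1,3,5}; (7,6)→{5,6,7}; (9,7)→{6,7,8}. Safe: 2. Place at column 2.
Columns [4, 9, 5, 8, 1, 3, 6, 2, 7], r−c [-3, -7, -2, -4, 4, 3, 1, 6, 2], r+c [5, 11, 8, 12, 6, 9, 13, 10, 16] are all distinct, so no two queens attack.

(1,4) (2,9) (3,5) (4,8) (5,1) (6,3) (7,6) (8,2) (9,7)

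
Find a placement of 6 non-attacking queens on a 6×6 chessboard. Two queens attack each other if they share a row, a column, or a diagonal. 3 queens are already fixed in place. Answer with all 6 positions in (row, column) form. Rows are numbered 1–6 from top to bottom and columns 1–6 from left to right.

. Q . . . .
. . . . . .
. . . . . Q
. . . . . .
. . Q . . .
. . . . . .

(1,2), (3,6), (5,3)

(1,2) (2,4) (3,6) (4,1) (5,3) (6,5)

Row 2: attacked by (1,2)→{1,2,3}; (3,6)→{5,6}; (5,3)→{3,6}. Safe: 4. Place at column 4.
Row 4: attacked by (1,2)→{2,5}; (2,4)→{2,4,6}; (3,6)→{5,6}; (5,3)→{2,3,4}. Safe: 1. Place at column 1.
Row 6: attacked by (1,2)→{2}; (2,4)→{4}; (3,6)→{3,6}; (4,1)→{1,3}; (5,3)→{2,3,4}. Safe: 5. Place at column 5.
Columns [2, 4, 6, 1, 3, 5], r−c [-1, -2, -3, 3, 2, 1], r+c [3, 6, 9, 5, 8, 11] are all distinct, so no two queens attack.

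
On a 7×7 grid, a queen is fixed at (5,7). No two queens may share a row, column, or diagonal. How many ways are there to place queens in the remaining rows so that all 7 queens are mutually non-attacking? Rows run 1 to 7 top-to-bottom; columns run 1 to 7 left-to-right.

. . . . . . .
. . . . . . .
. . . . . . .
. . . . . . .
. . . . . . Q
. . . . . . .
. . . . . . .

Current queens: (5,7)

Branch on row 1: col 1 → 1; col 2 → 2; col 4 → 0; col 5 → 1; col 6 → 2.
Sum: 1 + 2 + 0 + 1 + 2 = 6.

6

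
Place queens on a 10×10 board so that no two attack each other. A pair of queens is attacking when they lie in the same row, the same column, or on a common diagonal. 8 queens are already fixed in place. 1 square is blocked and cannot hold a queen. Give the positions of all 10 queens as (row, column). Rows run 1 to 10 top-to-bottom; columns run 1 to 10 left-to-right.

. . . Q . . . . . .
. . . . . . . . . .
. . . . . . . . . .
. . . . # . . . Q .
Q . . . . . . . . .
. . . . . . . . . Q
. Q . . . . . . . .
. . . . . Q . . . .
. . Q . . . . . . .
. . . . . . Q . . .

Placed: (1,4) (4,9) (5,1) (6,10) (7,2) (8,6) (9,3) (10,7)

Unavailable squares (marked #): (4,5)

Row 2: attacked by (1,4)→{3,4,5}; (4,9)→{7,9}; (5,1)→{1,4}; (6,10)→{6,10}; (7,2)→{2,7}; (8,6)→{6}; (9,3)→{3,10}; (10,7)→{7}. Safe: 8. Place at column 8.
Row 3: attacked by (1,4)→{2,4,6}; (2,8)→{7,8,9}; (4,9)→{8,9,10}; (5,1)→{1,3}; (6,10)→{7,10}; (7,2)→{2,6}; (8,6)→{1,6}; (9,3)→{3,9}; (10,7)→{7}. Safe: 5. Place at column 5.
Columns [4, 8, 5, 9, 1, 10, 2, 6, 3, 7], r−c [-3, -6, -2, -5, 4, -4, 5, 2, 6, 3], r+c [5, 10, 8, 13, 6, 16, 9, 14, 12, 17] are all distinct, so no two queens attack.

(1,4) (2,8) (3,5) (4,9) (5,1) (6,10) (7,2) (8,6) (9,3) (10,7)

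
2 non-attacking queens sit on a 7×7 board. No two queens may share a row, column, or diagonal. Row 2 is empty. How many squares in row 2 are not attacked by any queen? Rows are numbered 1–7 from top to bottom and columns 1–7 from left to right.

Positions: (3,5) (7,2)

2

(3,5) attacks row 2 at column 5 and diagonals 4, 6.
(7,2) attacks row 2 at column 2 and diagonals 7.
Attacked columns: {2, 4, 5, 6, 7}. Safe: {1, 3}.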